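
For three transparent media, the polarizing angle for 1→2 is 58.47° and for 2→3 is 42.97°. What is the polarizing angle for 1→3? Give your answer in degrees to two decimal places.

θ_B ≈ 56.63°

n₂/n₁ = tan 58.47° = 1.6299 and n₃/n₂ = tan 42.97° = 0.9315.
So n₃/n₁ = (n₂/n₁)(n₃/n₂) = 1.6299 × 0.9315 = 1.5183.
θ_B(1→3) = arctan(1.5183) = 56.63°.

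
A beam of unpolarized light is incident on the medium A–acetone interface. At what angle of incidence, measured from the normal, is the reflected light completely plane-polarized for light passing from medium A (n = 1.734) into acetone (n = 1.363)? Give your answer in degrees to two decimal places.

The reflected p-component vanishes when tan θ_B = n₂/n₁.
Brewster's condition: tan θ_B = n₂/n₁ = 1.363/1.734 = 0.7860.
θ_B = arctan(0.7860) = 38.17°.

θ_B ≈ 38.17°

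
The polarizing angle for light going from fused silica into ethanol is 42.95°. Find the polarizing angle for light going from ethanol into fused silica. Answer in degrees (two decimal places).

The two Brewster angles are complementary: θ_B' = 90° − θ_B = 90° − 42.95° = 47.05°.

θ_B' ≈ 47.05°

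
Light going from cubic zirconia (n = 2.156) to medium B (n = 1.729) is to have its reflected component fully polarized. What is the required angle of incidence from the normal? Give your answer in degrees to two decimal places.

At Brewster's angle the reflected and refracted rays are perpendicular, which with Snell's law gives tan θ_B = n₂/n₁.
tan θ_B = n₂/n₁ = 1.729/2.156 = 0.8019.
θ_B = arctan(0.8019) = 38.73°.

θ_B ≈ 38.73°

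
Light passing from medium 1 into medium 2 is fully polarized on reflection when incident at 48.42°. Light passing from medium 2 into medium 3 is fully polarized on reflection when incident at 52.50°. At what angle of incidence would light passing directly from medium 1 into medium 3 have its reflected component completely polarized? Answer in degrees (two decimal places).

θ_B ≈ 55.75°

n₂/n₁ = tan 48.42° = 1.1271 and n₃/n₂ = tan 52.50° = 1.3032.
Multiplying, n₃/n₁ = 1.1271 × 1.3032 = 1.4689, and θ_B(1→3) = arctan 1.4689 = 55.75°.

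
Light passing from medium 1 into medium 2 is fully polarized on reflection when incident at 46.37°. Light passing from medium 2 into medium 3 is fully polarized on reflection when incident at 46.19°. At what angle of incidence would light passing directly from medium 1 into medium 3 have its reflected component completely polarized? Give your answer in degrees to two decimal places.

Each Brewster angle gives a ratio: n₂/n₁ = tan 46.37° = 1.0490, n₃/n₂ = tan 46.19° = 1.0424.
Multiplying, n₃/n₁ = 1.0490 × 1.0424 = 1.0935, and θ_B(1→3) = arctan 1.0935 = 47.56°.

θ_B ≈ 47.56°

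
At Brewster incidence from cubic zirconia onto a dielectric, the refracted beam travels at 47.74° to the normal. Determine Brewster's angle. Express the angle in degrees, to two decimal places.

Brewster's condition makes the reflected and refracted beams perpendicular: θ_B + θ_t = 90°.
So θ_B = 90° − θ_t = 90° − 47.74° = 42.26°.

θ_B ≈ 42.26°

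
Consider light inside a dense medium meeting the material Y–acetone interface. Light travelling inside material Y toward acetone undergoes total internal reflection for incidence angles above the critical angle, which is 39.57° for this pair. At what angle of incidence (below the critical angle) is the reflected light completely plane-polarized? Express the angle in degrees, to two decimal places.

θ_B ≈ 32.50°

n₂/n₁ = sin θ_c = sin 39.57° = 0.6370.
tan θ_B equals the same ratio, so θ_B = arctan(0.6370) = 32.50°.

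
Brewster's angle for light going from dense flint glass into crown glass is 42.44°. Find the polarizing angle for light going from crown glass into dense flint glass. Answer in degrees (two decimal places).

Reversing the direction swaps n₁ and n₂, so tan θ_B' = 1/tan θ_B and θ_B' = 90° − θ_B.
Hence θ_B' = 90° − 42.44° = 47.56°.

θ_B' ≈ 47.56°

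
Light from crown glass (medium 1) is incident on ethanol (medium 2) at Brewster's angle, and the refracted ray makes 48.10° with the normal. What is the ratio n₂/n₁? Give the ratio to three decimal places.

n₂/n₁ ≈ 0.897

θ_B + θ_t = 90°, so θ_B = 90° − 48.10° = 41.90°.
tan θ_B = n₂/n₁, so n₂/n₁ = tan 41.90° = 0.897.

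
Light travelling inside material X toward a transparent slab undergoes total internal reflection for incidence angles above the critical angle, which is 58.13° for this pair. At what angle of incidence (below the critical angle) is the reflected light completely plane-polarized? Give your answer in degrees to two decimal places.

At the critical angle sin θ_c = n₂/n₁, giving n₂/n₁ = sin 58.13° = 0.8492.
Then tan θ_B = n₂/n₁ = 0.8492, so θ_B = arctan 0.8492 = 40.34°.

θ_B ≈ 40.34°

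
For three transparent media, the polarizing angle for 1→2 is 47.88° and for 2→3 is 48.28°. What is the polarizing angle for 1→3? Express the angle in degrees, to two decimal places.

n₂/n₁ = tan 47.88° = 1.1059 and n₃/n₂ = tan 48.28° = 1.1216.
n₃/n₁ = 1.2404. Then tan θ_B(1→3) = n₃/n₁, so θ_B(1→3) = arctan(1.2404) = 51.12°.

θ_B ≈ 51.12°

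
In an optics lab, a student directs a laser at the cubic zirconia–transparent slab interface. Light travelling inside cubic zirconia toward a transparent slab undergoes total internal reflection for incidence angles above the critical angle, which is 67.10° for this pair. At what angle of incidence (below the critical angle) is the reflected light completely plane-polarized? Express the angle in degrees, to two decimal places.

θ_B ≈ 42.65°

sin θ_c = n₂/n₁, so n₂/n₁ = sin 67.10° = 0.9212.
Brewster: tan θ_B = n₂/n₁ = 0.9212.
θ_B = arctan(0.9212) = 42.65°.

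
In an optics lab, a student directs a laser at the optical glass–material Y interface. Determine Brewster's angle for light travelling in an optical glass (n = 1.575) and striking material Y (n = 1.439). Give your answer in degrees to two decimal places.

Brewster's condition: tan θ_B = n₂/n₁ = 1.439/1.575 = 0.9137.
θ_B = arctan(0.9137) = 42.42°.

θ_B ≈ 42.42°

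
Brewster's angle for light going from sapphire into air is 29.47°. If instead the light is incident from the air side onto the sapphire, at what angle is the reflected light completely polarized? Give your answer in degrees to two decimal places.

θ_B' ≈ 60.53°

The two Brewster angles are complementary: θ_B' = 90° − θ_B = 90° − 29.47° = 60.53°.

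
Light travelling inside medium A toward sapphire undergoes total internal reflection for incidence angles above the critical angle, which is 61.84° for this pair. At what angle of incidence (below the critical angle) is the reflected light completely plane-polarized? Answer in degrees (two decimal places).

θ_B ≈ 41.40°

At the critical angle sin θ_c = n₂/n₁, giving n₂/n₁ = sin 61.84° = 0.8816.
Then tan θ_B = n₂/n₁ = 0.8816, so θ_B = arctan 0.8816 = 41.40°.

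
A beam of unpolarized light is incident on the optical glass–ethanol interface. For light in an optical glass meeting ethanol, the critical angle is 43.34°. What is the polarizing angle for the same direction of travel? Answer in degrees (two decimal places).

θ_B ≈ 34.46°

n₂/n₁ = sin θ_c = sin 43.34° = 0.6863.
tan θ_B equals the same ratio, so θ_B = arctan(0.6863) = 34.46°.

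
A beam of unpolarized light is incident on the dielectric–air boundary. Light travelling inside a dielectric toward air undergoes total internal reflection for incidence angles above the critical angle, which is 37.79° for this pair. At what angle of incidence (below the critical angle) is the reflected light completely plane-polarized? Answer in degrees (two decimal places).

θ_B ≈ 31.50°

n₂/n₁ = sin θ_c = sin 37.79° = 0.6128.
tan θ_B equals the same ratio, so θ_B = arctan(0.6128) = 31.50°.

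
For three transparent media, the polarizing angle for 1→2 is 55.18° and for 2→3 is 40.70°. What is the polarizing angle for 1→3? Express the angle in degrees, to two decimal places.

Each Brewster angle gives a ratio: n₂/n₁ = tan 55.18° = 1.4377, n₃/n₂ = tan 40.70° = 0.8601.
So n₃/n₁ = (n₂/n₁)(n₃/n₂) = 1.4377 × 0.8601 = 1.2367.
θ_B(1→3) = arctan(1.2367) = 51.04°.

θ_B ≈ 51.04°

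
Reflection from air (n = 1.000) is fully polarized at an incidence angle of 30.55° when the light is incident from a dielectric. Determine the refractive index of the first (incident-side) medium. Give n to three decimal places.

Full polarization of the reflected beam means tan θ_B = n₂/n₁, where n₁ is the incident medium (a dielectric).
n₁ = n₂ / tan θ_B = 1.000 / tan 30.55° = 1.694.

n ≈ 1.694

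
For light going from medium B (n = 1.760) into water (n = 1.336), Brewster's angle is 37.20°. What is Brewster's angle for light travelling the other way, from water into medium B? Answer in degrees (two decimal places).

θ_B' ≈ 52.80°

tan θ_B' = n₁/n₂ = 1/tan θ_B, so θ_B' = 90° − θ_B.
θ_B' = 90° − 37.20° = 52.80°.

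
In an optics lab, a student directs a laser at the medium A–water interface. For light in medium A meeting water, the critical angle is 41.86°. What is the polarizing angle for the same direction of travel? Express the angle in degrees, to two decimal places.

At the critical angle sin θ_c = n₂/n₁, giving n₂/n₁ = sin 41.86° = 0.6673.
Then tan θ_B = n₂/n₁ = 0.6673, so θ_B = arctan 0.6673 = 33.72°.

θ_B ≈ 33.72°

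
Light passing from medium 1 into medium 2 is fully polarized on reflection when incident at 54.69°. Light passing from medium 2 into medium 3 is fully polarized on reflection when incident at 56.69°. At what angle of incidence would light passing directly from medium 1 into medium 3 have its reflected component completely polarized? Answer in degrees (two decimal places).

θ_B ≈ 65.04°

tan θ_B(1→2) = n₂/n₁ = tan 54.69° = 1.4118.
tan θ_B(2→3) = n₃/n₂ = tan 56.69° = 1.5218.
So n₃/n₁ = (n₂/n₁)(n₃/n₂) = 1.4118 × 1.5218 = 2.1485.
θ_B(1→3) = arctan(2.1485) = 65.04°.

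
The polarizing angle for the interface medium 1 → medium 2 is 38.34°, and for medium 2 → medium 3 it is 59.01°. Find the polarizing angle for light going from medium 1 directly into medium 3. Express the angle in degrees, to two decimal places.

θ_B ≈ 52.79°

n₂/n₁ = tan 38.34° = 0.7909 and n₃/n₂ = tan 59.01° = 1.6649.
n₃/n₁ = 1.3168. Then tan θ_B(1→3) = n₃/n₁, so θ_B(1→3) = arctan(1.3168) = 52.79°.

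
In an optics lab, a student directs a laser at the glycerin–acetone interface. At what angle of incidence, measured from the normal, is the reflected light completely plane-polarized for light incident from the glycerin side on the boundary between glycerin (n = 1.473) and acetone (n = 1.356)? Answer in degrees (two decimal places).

θ_B ≈ 42.63°

Brewster's condition: tan θ_B = n₂/n₁ = 1.356/1.473 = 0.9206.
θ_B = arctan(0.9206) = 42.63°.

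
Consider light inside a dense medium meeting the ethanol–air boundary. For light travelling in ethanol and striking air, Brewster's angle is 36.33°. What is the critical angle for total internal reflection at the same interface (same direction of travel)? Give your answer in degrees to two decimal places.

tan θ_B = n₂/n₁ = tan 36.33° = 0.7354.
Total internal reflection: sin θ_c = n₂/n₁ = 0.7354.
θ_c = arcsin(0.7354) = 47.34°.

θ_c ≈ 47.34°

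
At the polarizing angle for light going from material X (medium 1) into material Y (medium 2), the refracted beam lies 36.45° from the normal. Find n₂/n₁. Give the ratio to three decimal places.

θ_B + θ_t = 90°, so θ_B = 90° − 36.45° = 53.55°.
tan θ_B = n₂/n₁, so n₂/n₁ = tan 53.55° = 1.354.

n₂/n₁ ≈ 1.354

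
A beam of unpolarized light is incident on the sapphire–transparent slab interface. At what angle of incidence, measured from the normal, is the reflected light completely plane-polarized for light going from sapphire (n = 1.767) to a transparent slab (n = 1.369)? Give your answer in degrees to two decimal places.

θ_B ≈ 37.77°

Here n₂/n₁ = 1.369/1.767 = 0.7748, and Brewster's law gives tan θ_B = n₂/n₁.
So θ_B = arctan 0.7748 = 37.77°.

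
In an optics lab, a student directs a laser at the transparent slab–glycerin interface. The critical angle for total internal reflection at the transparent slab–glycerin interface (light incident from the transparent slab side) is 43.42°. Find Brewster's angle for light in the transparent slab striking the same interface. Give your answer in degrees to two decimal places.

θ_B ≈ 34.50°

sin θ_c = n₂/n₁, so n₂/n₁ = sin 43.42° = 0.6873.
Brewster: tan θ_B = n₂/n₁ = 0.6873.
θ_B = arctan(0.6873) = 34.50°.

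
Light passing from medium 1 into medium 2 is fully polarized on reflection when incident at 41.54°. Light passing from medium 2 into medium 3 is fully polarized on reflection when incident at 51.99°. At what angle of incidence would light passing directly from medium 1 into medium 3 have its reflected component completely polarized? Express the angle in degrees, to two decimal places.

θ_B ≈ 48.58°

n₂/n₁ = tan 41.54° = 0.8860 and n₃/n₂ = tan 51.99° = 1.2795.
Multiplying, n₃/n₁ = 0.8860 × 1.2795 = 1.1336, and θ_B(1→3) = arctan 1.1336 = 48.58°.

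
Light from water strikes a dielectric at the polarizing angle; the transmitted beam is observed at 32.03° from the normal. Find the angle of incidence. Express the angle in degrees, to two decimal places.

Since the reflected and refracted rays are at right angles at the polarizing angle, θ_B + θ_t = 90°.
So θ_B = 90° − θ_t = 90° − 32.03° = 57.97°.

θ_B ≈ 57.97°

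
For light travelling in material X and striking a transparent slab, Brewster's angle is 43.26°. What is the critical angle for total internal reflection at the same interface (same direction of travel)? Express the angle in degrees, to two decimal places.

tan θ_B = n₂/n₁ = tan 43.26° = 0.9410.
Total internal reflection: sin θ_c = n₂/n₁ = 0.9410.
θ_c = arcsin(0.9410) = 70.23°.

θ_c ≈ 70.23°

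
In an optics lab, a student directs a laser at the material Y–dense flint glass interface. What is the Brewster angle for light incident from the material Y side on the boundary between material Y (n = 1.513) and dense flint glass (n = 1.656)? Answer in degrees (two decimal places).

θ_B ≈ 47.58°

Brewster's condition: tan θ_B = n₂/n₁ = 1.656/1.513 = 1.0945.
θ_B = arctan(1.0945) = 47.58°.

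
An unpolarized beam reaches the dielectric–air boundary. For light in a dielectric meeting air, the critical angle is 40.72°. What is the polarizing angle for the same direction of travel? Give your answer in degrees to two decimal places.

At the critical angle sin θ_c = n₂/n₁, giving n₂/n₁ = sin 40.72° = 0.6524.
Then tan θ_B = n₂/n₁ = 0.6524, so θ_B = arctan 0.6524 = 33.12°.

θ_B ≈ 33.12°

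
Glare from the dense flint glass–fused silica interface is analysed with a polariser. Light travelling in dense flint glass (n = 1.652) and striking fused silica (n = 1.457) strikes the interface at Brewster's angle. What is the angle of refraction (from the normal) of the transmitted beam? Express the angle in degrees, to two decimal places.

tan θ_B = n₂/n₁ = 1.457/1.652 = 0.8820, so θ_B = 41.41°.
Since θ_B + θ_t = 90° at Brewster incidence, θ_t = 90° − 41.41° = 48.59°.

θ_t ≈ 48.59°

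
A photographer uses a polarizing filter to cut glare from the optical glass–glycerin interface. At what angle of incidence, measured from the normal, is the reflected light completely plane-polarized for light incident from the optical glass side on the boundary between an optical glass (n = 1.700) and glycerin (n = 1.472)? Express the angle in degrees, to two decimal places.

The reflected p-component vanishes when tan θ_B = n₂/n₁.
Here n₂/n₁ = 1.472/1.700 = 0.8659, and Brewster's law gives tan θ_B = n₂/n₁. Taking the arctangent, θ_B = 40.89°.

θ_B ≈ 40.89°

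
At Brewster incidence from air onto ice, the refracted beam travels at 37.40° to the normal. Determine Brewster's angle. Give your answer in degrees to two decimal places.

θ_B ≈ 52.60°

Since the reflected and refracted rays are at right angles at the polarizing angle, θ_B + θ_t = 90°.
θ_B = 90° − 37.40° = 52.60°.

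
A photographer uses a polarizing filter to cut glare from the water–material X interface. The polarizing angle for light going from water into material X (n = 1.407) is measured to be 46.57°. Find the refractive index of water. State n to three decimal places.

n ≈ 1.332

Full polarization of the reflected beam means tan θ_B = n₂/n₁, where n₁ is the incident medium (water).
n₁ = n₂ / tan θ_B = 1.407 / tan 46.57° = 1.332.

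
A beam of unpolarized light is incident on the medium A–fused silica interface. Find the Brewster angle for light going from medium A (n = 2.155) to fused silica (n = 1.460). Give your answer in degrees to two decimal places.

θ_B ≈ 34.12°

At Brewster's angle the reflected and refracted rays are perpendicular, which with Snell's law gives tan θ_B = n₂/n₁.
tan θ_B = n₂/n₁ = 1.460/2.155 = 0.6775. Taking the arctangent, θ_B = 34.12°.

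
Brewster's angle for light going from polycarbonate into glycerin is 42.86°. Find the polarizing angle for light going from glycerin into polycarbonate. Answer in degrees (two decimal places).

θ_B' ≈ 47.14°

Reversing the direction swaps n₁ and n₂, so tan θ_B' = 1/tan θ_B and θ_B' = 90° − θ_B.
Hence θ_B' = 90° − 42.86° = 47.14°.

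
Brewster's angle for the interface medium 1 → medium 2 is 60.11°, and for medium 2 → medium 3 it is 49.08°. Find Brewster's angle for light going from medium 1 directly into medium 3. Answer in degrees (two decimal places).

Each Brewster angle gives a ratio: n₂/n₁ = tan 60.11° = 1.7398, n₃/n₂ = tan 49.08° = 1.1536.
n₃/n₁ = 2.0070. Then tan θ_B(1→3) = n₃/n₁, so θ_B(1→3) = arctan(2.0070) = 63.52°.

θ_B ≈ 63.52°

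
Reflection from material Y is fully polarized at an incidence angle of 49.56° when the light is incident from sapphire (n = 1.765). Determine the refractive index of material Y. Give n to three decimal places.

n ≈ 2.071

Brewster's law: tan θ_B = n₂/n₁ (light incident in sapphire, refracted into material Y).
n₂ = n₁ tan θ_B = 1.765 × tan 49.56° = 2.071.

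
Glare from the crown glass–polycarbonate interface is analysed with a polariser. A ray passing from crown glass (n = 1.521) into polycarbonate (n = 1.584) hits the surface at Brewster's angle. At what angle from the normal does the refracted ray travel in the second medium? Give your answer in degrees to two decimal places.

First find Brewster's angle: tan θ_B = 1.584/1.521 = 1.0414, giving θ_B = 46.16°.
The refracted ray is perpendicular to the reflected ray, so θ_t = 90° − θ_B = 43.84°.

θ_t ≈ 43.84°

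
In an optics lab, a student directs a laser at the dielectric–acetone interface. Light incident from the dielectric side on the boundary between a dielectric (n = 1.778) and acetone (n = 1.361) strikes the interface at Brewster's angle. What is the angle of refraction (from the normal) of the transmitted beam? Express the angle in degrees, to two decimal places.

θ_t ≈ 52.57°

tan θ_B = n₂/n₁ = 1.361/1.778 = 0.7655, so θ_B = 37.43°.
At Brewster's angle the reflected and refracted rays are perpendicular, so θ_t = 90° − θ_B = 90° − 37.43° = 52.57°.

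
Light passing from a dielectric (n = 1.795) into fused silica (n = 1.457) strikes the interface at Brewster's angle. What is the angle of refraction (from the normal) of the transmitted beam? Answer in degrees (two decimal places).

θ_t ≈ 50.93°

First find Brewster's angle: tan θ_B = 1.457/1.795 = 0.8117, giving θ_B = 39.07°.
At Brewster's angle the reflected and refracted rays are perpendicular, so θ_t = 90° − θ_B = 90° − 39.07° = 50.93°.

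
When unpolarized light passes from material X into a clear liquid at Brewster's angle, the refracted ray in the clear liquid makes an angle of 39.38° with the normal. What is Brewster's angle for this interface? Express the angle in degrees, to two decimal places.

Since the reflected and refracted rays are at right angles at the polarizing angle, θ_B + θ_t = 90°.
So θ_B = 90° − θ_t = 90° − 39.38° = 50.62°.

θ_B ≈ 50.62°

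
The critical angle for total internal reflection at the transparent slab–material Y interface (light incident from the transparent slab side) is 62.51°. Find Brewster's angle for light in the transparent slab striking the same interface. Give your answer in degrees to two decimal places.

n₂/n₁ = sin θ_c = sin 62.51° = 0.8871.
tan θ_B equals the same ratio, so θ_B = arctan(0.8871) = 41.58°.

θ_B ≈ 41.58°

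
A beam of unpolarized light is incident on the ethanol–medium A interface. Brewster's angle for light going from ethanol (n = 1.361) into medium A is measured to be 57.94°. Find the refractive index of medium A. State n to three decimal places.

n ≈ 2.173

Brewster's law: tan θ_B = n₂/n₁ (light incident in ethanol, refracted into medium A).
n₂ = n₁ tan θ_B = 1.361 × tan 57.94° = 2.173.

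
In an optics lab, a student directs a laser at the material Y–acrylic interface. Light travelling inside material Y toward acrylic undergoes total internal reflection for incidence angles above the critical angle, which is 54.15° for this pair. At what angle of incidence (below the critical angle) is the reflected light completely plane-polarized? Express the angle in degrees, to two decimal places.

θ_B ≈ 39.03°

At the critical angle sin θ_c = n₂/n₁, giving n₂/n₁ = sin 54.15° = 0.8106.
Then tan θ_B = n₂/n₁ = 0.8106, so θ_B = arctan 0.8106 = 39.03°.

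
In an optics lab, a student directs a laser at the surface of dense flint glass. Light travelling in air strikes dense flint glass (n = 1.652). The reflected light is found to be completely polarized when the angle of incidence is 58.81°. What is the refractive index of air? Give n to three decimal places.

n ≈ 1.000

Full polarization of the reflected beam means tan θ_B = n₂/n₁, where n₁ is the incident medium (air).
n₁ = n₂ / tan θ_B = 1.652 / tan 58.81° = 1.000.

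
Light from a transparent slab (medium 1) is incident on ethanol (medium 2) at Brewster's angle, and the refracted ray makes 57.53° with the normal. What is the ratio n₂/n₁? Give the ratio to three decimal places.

θ_B + θ_t = 90°, so θ_B = 90° − 57.53° = 32.47°.
Then n₂/n₁ = tan θ_B = tan 32.47° = 0.636.

n₂/n₁ ≈ 0.636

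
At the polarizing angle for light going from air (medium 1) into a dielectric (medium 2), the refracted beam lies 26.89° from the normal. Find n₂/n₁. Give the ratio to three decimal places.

At Brewster incidence θ_B = 90° − θ_t = 90° − 26.89° = 63.11°.
Then n₂/n₁ = tan θ_B = tan 63.11° = 1.972.

n₂/n₁ ≈ 1.972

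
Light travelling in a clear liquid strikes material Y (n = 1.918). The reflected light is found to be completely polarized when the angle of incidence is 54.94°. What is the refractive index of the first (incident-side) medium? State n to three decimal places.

n ≈ 1.346

At the polarizing angle, tan θ_B = n₂/n₁ with n₁ on the incident side (a clear liquid) and n₂ on the transmitted side (material Y).
n₁ = n₂ / tan θ_B = 1.918 / tan 54.94° = 1.346.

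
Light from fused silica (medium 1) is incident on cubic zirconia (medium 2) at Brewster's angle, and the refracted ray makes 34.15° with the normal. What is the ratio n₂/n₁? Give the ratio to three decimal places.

θ_B + θ_t = 90°, so θ_B = 90° − 34.15° = 55.85°.
tan θ_B = n₂/n₁, so n₂/n₁ = tan 55.85° = 1.474.

n₂/n₁ ≈ 1.474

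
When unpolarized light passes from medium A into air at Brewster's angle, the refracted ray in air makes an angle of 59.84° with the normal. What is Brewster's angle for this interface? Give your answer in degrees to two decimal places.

θ_B ≈ 30.16°

Brewster's condition makes the reflected and refracted beams perpendicular: θ_B + θ_t = 90°.
So θ_B = 90° − θ_t = 90° − 59.84° = 30.16°.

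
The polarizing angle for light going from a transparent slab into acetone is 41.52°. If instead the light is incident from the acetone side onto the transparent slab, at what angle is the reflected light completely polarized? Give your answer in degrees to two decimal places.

θ_B' ≈ 48.48°

Reversing the direction swaps n₁ and n₂, so tan θ_B' = 1/tan θ_B and θ_B' = 90° − θ_B.
Hence θ_B' = 90° − 41.52° = 48.48°.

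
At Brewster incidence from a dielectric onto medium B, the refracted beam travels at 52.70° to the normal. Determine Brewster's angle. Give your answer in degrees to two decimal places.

Brewster's condition makes the reflected and refracted beams perpendicular: θ_B + θ_t = 90°.
So θ_B = 90° − θ_t = 90° − 52.70° = 37.30°.

θ_B ≈ 37.30°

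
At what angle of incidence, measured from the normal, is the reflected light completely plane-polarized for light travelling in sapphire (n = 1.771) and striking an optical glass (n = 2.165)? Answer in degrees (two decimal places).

θ_B ≈ 50.72°

Here n₂/n₁ = 2.165/1.771 = 1.2225, and Brewster's law gives tan θ_B = n₂/n₁.
θ_B = arctan(1.2225) = 50.72°.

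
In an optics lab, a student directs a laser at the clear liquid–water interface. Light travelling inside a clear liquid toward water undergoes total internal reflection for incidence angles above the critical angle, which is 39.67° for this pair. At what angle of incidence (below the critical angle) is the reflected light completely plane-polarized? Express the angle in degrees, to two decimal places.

sin θ_c = n₂/n₁, so n₂/n₁ = sin 39.67° = 0.6384.
Brewster: tan θ_B = n₂/n₁ = 0.6384.
θ_B = arctan(0.6384) = 32.55°.

θ_B ≈ 32.55°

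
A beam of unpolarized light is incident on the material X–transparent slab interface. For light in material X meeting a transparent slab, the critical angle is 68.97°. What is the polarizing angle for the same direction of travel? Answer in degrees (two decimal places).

θ_B ≈ 43.03°

sin θ_c = n₂/n₁, so n₂/n₁ = sin 68.97° = 0.9334.
Brewster: tan θ_B = n₂/n₁ = 0.9334.
θ_B = arctan(0.9334) = 43.03°.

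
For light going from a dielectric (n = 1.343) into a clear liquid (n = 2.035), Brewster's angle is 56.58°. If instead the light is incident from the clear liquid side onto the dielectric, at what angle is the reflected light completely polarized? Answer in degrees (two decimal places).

tan θ_B' = n₁/n₂ = 1/tan θ_B, so θ_B' = 90° − θ_B.
θ_B' = 90° − 56.58° = 33.42°.

θ_B' ≈ 33.42°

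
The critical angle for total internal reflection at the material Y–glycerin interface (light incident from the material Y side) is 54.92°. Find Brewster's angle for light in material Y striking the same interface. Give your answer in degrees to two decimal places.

sin θ_c = n₂/n₁, so n₂/n₁ = sin 54.92° = 0.8184.
Brewster: tan θ_B = n₂/n₁ = 0.8184.
θ_B = arctan(0.8184) = 39.30°.

θ_B ≈ 39.30°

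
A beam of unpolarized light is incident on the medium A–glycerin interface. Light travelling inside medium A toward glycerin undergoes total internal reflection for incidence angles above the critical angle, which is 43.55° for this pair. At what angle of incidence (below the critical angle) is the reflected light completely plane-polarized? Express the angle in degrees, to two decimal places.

θ_B ≈ 34.57°

At the critical angle sin θ_c = n₂/n₁, giving n₂/n₁ = sin 43.55° = 0.6890.
Then tan θ_B = n₂/n₁ = 0.6890, so θ_B = arctan 0.6890 = 34.57°.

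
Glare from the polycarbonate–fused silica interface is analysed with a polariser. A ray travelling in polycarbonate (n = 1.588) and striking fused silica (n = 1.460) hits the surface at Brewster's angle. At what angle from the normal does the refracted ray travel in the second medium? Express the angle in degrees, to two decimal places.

θ_B = arctan(n₂/n₁) = arctan(1.460/1.588) = 42.60°.
The refracted ray is perpendicular to the reflected ray, so θ_t = 90° − θ_B = 47.40°.

θ_t ≈ 47.40°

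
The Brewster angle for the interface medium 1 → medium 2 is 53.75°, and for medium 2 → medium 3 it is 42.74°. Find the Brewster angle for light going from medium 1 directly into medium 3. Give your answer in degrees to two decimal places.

n₂/n₁ = tan 53.75° = 1.3638 and n₃/n₂ = tan 42.74° = 0.9241.
So n₃/n₁ = (n₂/n₁)(n₃/n₂) = 1.3638 × 0.9241 = 1.2603.
θ_B(1→3) = arctan(1.2603) = 51.57°.

θ_B ≈ 51.57°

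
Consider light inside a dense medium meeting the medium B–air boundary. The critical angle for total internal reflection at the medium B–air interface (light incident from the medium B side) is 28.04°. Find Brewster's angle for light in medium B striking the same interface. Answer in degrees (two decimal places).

sin θ_c = n₂/n₁, so n₂/n₁ = sin 28.04° = 0.4701.
Brewster: tan θ_B = n₂/n₁ = 0.4701.
θ_B = arctan(0.4701) = 25.18°.

θ_B ≈ 25.18°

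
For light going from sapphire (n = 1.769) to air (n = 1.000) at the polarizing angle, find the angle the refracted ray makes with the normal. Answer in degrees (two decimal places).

θ_t ≈ 60.52°

First find Brewster's angle: tan θ_B = 1.000/1.769 = 0.5653, giving θ_B = 29.48°.
At Brewster's angle the reflected and refracted rays are perpendicular, so θ_t = 90° − θ_B = 90° − 29.48° = 60.52°.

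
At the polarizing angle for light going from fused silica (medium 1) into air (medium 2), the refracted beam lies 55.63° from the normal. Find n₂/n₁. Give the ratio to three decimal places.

At Brewster incidence θ_B = 90° − θ_t = 90° − 55.63° = 34.37°.
tan θ_B = n₂/n₁, so n₂/n₁ = tan 34.37° = 0.684.

n₂/n₁ ≈ 0.684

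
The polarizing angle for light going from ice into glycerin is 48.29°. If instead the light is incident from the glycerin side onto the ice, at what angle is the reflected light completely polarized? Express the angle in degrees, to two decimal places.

tan θ_B' = n₁/n₂ = 1/tan θ_B, so θ_B' = 90° − θ_B.
θ_B' = 90° − 48.29° = 41.71°.

θ_B' ≈ 41.71°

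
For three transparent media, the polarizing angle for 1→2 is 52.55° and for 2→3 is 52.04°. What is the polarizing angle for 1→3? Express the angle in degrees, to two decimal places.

θ_B ≈ 59.14°

n₂/n₁ = tan 52.55° = 1.3056 and n₃/n₂ = tan 52.04° = 1.2818.
n₃/n₁ = 1.6735. Then tan θ_B(1→3) = n₃/n₁, so θ_B(1→3) = arctan(1.6735) = 59.14°.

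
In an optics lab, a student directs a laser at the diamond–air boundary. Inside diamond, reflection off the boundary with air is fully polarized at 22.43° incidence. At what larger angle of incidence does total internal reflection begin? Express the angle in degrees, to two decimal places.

θ_c ≈ 24.38°

tan θ_B = n₂/n₁ = tan 22.43° = 0.4128.
Total internal reflection: sin θ_c = n₂/n₁ = 0.4128.
θ_c = arcsin(0.4128) = 24.38°.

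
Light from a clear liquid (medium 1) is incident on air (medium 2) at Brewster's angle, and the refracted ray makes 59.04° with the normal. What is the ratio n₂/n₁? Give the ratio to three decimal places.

At Brewster incidence θ_B = 90° − θ_t = 90° − 59.04° = 30.96°.
Then n₂/n₁ = tan θ_B = tan 30.96° = 0.600.

n₂/n₁ ≈ 0.600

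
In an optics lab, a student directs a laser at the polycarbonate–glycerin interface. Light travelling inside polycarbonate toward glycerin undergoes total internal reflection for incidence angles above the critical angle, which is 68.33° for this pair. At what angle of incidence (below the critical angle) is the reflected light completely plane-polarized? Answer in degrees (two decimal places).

θ_B ≈ 42.90°

n₂/n₁ = sin θ_c = sin 68.33° = 0.9293.
tan θ_B equals the same ratio, so θ_B = arctan(0.9293) = 42.90°.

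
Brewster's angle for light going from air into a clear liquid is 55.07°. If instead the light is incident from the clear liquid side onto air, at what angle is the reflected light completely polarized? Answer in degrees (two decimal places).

Reversing the direction swaps n₁ and n₂, so tan θ_B' = 1/tan θ_B and θ_B' = 90° − θ_B.
Hence θ_B' = 90° − 55.07° = 34.93°.

θ_B' ≈ 34.93°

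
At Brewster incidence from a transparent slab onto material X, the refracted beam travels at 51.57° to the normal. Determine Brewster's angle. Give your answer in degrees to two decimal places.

θ_B ≈ 38.43°

At Brewster's angle the reflected and refracted rays are perpendicular, so θ_B + θ_t = 90°.
So θ_B = 90° − θ_t = 90° − 51.57° = 38.43°.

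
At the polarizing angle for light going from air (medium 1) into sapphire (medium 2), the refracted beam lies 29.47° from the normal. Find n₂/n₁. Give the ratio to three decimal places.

At Brewster incidence θ_B = 90° − θ_t = 90° − 29.47° = 60.53°.
Then n₂/n₁ = tan θ_B = tan 60.53° = 1.770.

n₂/n₁ ≈ 1.770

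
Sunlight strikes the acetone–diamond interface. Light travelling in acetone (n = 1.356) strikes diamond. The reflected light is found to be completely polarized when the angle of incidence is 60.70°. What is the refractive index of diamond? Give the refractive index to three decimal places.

n ≈ 2.416

Brewster's law: tan θ_B = n₂/n₁ (light incident in acetone, refracted into diamond).
n₂ = n₁ tan θ_B = 1.356 × tan 60.70° = 2.416.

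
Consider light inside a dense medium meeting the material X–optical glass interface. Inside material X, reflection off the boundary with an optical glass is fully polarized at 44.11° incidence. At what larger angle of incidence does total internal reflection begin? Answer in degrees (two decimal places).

tan θ_B = n₂/n₁ = tan 44.11° = 0.9694.
Total internal reflection: sin θ_c = n₂/n₁ = 0.9694.
θ_c = arcsin(0.9694) = 75.79°.

θ_c ≈ 75.79°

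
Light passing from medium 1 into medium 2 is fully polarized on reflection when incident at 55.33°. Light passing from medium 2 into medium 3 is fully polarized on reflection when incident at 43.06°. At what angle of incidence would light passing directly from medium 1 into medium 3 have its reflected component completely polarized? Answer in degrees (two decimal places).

θ_B ≈ 53.49°

tan θ_B(1→2) = n₂/n₁ = tan 55.33° = 1.4458.
tan θ_B(2→3) = n₃/n₂ = tan 43.06° = 0.9345.
So n₃/n₁ = (n₂/n₁)(n₃/n₂) = 1.4458 × 0.9345 = 1.3511.
θ_B(1→3) = arctan(1.3511) = 53.49°.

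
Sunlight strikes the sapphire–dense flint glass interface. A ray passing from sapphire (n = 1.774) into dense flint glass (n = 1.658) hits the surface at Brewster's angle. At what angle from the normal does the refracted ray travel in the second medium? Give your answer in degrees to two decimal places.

θ_t ≈ 46.94°

First find Brewster's angle: tan θ_B = 1.658/1.774 = 0.9346, giving θ_B = 43.06°.
The refracted ray is perpendicular to the reflected ray, so θ_t = 90° − θ_B = 46.94°.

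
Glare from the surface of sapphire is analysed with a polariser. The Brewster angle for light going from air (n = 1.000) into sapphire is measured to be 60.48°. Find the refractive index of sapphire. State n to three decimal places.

Brewster's law: tan θ_B = n₂/n₁ (light incident in air, refracted into sapphire).
n₂ = n₁ tan θ_B = 1.000 × tan 60.48° = 1.766.

n ≈ 1.766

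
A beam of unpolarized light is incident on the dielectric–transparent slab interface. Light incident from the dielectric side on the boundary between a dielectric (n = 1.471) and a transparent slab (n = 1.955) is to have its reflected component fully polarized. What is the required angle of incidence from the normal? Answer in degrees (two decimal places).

θ_B ≈ 53.04°

At Brewster's angle the reflected and refracted rays are perpendicular, which with Snell's law gives tan θ_B = n₂/n₁.
Brewster's condition: tan θ_B = n₂/n₁ = 1.955/1.471 = 1.3290.
θ_B = arctan(1.3290) = 53.04°.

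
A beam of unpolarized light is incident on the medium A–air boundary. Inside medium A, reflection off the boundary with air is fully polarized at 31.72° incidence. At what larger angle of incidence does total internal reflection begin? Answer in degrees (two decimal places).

θ_c ≈ 38.18°

n₂/n₁ = tan 31.72° = 0.6181; the critical angle satisfies sin θ_c = n₂/n₁.
θ_c = arcsin(0.6181) = 38.18°.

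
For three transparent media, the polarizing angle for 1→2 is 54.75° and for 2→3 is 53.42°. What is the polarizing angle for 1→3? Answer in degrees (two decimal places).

n₂/n₁ = tan 54.75° = 1.4150 and n₃/n₂ = tan 53.42° = 1.3475.
Multiplying, n₃/n₁ = 1.4150 × 1.3475 = 1.9066, and θ_B(1→3) = arctan 1.9066 = 62.32°.

θ_B ≈ 62.32°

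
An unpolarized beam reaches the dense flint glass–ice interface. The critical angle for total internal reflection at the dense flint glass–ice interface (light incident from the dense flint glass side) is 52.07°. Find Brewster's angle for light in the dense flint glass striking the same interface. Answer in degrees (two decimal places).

θ_B ≈ 38.27°

sin θ_c = n₂/n₁, so n₂/n₁ = sin 52.07° = 0.7888.
Brewster: tan θ_B = n₂/n₁ = 0.7888.
θ_B = arctan(0.7888) = 38.27°.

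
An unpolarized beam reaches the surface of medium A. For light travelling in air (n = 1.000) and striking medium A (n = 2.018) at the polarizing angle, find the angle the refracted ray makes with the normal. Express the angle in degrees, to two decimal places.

θ_t ≈ 26.36°

First find Brewster's angle: tan θ_B = 2.018/1.000 = 2.0180, giving θ_B = 63.64°.
The refracted ray is perpendicular to the reflected ray, so θ_t = 90° − θ_B = 26.36°.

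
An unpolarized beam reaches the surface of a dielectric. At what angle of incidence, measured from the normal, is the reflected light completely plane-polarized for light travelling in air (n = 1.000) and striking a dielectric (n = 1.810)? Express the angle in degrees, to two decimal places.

θ_B ≈ 61.08°

tan θ_B = n₂/n₁ = 1.810/1.000 = 1.8100.
So θ_B = arctan 1.8100 = 61.08°.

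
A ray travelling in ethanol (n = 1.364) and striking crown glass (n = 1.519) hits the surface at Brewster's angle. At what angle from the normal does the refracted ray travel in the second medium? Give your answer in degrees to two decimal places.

θ_B = arctan(n₂/n₁) = arctan(1.519/1.364) = 48.08°.
The refracted ray is perpendicular to the reflected ray, so θ_t = 90° − θ_B = 41.92°.

θ_t ≈ 41.92°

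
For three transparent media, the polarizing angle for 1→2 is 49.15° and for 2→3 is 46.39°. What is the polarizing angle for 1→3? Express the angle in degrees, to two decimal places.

n₂/n₁ = tan 49.15° = 1.1565 and n₃/n₂ = tan 46.39° = 1.0497.
Multiplying, n₃/n₁ = 1.1565 × 1.0497 = 1.2140, and θ_B(1→3) = arctan 1.2140 = 50.52°.

θ_B ≈ 50.52°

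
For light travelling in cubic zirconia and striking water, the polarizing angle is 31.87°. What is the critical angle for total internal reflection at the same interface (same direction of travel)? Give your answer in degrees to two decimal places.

From Brewster, n₂/n₁ = tan θ_B = tan 31.87° = 0.6217.
Then sin θ_c = n₂/n₁ = 0.6217, so θ_c = arcsin 0.6217 = 38.44°.

θ_c ≈ 38.44°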